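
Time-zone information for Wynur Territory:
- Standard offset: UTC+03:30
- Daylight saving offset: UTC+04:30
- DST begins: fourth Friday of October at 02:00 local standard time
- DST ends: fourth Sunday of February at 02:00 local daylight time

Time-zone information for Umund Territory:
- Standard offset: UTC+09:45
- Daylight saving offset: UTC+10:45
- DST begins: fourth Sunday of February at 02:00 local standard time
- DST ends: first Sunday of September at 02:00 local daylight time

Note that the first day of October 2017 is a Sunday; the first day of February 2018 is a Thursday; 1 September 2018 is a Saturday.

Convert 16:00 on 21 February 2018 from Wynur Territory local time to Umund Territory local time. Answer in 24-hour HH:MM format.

1 October 2017 is a Sunday, so the first Friday is October 6 and the fourth is October 27.
1 February 2018 is a Thursday, so the first Sunday is February 4 and the fourth is February 25.
Daylight saving runs 27 October 2017 – 25 February 2018; 21 February 2018 is inside that window, so Wynur Territory is at UTC+04:30.
16:00 Wynur Territory − 4h30m = 11:30 UTC.
1 February 2018 is a Thursday, so the first Sunday is February 4 and the fourth is February 25.
1 September 2018 is a Saturday, so the first Sunday is September 2.
At the standard offset (UTC+09:45), 11:30 UTC + 9h45m = 21:15 Umund Territory standard time.
The standard-time date in Umund Territory, 21 February 2018, does not fall between 25 February and 2 September, so daylight saving is not in effect and Umund Territory is at UTC+09:45.
11:30 UTC + 9h45m = 21:15 Umund Territory.

21:15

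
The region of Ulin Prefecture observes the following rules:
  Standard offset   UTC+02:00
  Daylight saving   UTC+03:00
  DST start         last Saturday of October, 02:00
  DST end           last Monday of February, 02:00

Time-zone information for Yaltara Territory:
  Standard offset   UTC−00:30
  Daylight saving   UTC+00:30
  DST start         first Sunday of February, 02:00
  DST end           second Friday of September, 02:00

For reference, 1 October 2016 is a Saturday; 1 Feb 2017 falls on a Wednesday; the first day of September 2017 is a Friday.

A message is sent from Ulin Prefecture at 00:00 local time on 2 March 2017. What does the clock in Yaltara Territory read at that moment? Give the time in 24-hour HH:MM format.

22:30

1 October 2016 is a Saturday, so Saturdays fall on 1, 8, 15, 22, 29; the last is October 29.
1 February 2017 is a Wednesday, so Mondays fall on 6, 13, 20, 27; the last is February 27.
2 March 2017 is outside the daylight-saving period (29 October 2016 – 27 February 2017), so Ulin Prefecture is on standard time, UTC+02:00.
00:00 Ulin Prefecture − 2h = 22:00 UTC (rolling into the previous day, 1 March 2017).
1 February 2017 is a Wednesday, so the first Sunday is February 5.
1 September 2017 is a Friday, so the first Friday is September 1 and the second is September 8.
At the standard offset (UTC−00:30), 22:00 UTC − 0h30m = 21:30 Yaltara Territory standard time.
Daylight saving runs 5 February – 8 September; the standard-time date in Yaltara Territory, 1 March 2017, is inside that window, so Yaltara Territory is at UTC+00:30.
22:00 UTC + 0h30m = 22:30 Yaltara Territory.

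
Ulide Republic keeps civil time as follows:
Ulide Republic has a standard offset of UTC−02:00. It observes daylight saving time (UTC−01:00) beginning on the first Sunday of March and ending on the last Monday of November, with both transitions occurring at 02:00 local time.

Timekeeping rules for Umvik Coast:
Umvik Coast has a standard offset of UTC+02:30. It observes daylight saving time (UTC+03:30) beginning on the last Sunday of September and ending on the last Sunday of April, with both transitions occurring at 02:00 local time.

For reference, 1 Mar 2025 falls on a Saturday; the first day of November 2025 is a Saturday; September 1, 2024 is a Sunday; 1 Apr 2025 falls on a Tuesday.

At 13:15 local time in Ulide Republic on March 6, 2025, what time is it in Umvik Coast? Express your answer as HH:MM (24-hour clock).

17:45

1 March 2025 is a Saturday, so the first Sunday is March 2.
1 November 2025 is a Saturday, so Mondays fall on 3, 10, 17, 24; the last is November 24.
Daylight saving runs 2 March – 24 November; March 6, 2025 is inside that window, so Ulide Republic is at UTC−01:00.
13:15 Ulide Republic + 1h = 14:15 UTC.
1 September 2024 is a Sunday, so Sundays fall on 1, 8, 15, 22, 29; the last is September 29.
1 April 2025 is a Tuesday, so Sundays fall on 6, 13, 20, 27; the last is April 27.
At the standard offset (UTC+02:30), 14:15 UTC + 2h30m = 16:45 Umvik Coast standard time.
The standard-time date in Umvik Coast, March 6, 2025, falls between 29 September 2024 and 27 April 2025, so daylight saving is in effect and Umvik Coast is at UTC+03:30.
14:15 UTC + 3h30m = 17:45 Umvik Coast.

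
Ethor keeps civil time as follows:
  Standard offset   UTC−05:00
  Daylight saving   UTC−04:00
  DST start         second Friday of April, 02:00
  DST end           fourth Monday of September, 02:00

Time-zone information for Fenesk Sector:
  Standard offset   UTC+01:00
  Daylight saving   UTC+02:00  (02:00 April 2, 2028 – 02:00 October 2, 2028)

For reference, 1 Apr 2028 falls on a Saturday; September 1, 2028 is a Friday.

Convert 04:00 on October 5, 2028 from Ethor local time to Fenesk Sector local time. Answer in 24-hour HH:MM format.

1 April 2028 is a Saturday, so the first Friday is April 7 and the second is April 14.
1 September 2028 is a Friday, so the first Monday is September 4 and the fourth is September 25.
October 5, 2028 is outside the daylight-saving period (14 April – 25 September), so Ethor is on standard time, UTC−05:00.
04:00 Ethor + 5h = 09:00 UTC.
At the standard offset (UTC+01:00), 09:00 UTC + 1h = 10:00 Fenesk Sector standard time.
Daylight saving runs 2 April – 2 October; the standard-time date in Fenesk Sector, October 5, 2028, is outside that window, so Fenesk Sector is on standard time at UTC+01:00.
09:00 UTC + 1h = 10:00 Fenesk Sector.

10:00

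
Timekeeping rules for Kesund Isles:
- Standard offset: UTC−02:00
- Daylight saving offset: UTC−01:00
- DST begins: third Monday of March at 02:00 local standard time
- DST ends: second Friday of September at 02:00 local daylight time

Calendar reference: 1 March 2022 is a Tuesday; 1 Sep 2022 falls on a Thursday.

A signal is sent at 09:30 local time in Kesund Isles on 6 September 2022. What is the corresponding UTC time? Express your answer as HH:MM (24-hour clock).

1 March 2022 is a Tuesday, so the first Monday is March 7 and the third is March 21.
1 September 2022 is a Thursday, so the first Friday is September 2 and the second is September 9.
Daylight saving runs 21 March – 9 September; 6 September 2022 is inside that window, so Kesund Isles is at UTC−01:00.
09:30 local + 1h = 10:30 UTC.

10:30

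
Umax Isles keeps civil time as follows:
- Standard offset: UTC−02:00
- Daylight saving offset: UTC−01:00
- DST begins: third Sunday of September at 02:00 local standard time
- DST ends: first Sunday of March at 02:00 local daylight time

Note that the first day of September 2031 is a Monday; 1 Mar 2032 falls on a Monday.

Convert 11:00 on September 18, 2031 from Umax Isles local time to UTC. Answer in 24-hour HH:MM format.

1 September 2031 is a Monday, so the first Sunday is September 7 and the third is September 21.
1 March 2032 is a Monday, so the first Sunday is March 7.
September 18, 2031 is outside the daylight-saving period (21 September 2031 – 7 March 2032), so Umax Isles is on standard time, UTC−02:00.
11:00 local + 2h = 13:00 UTC.

13:00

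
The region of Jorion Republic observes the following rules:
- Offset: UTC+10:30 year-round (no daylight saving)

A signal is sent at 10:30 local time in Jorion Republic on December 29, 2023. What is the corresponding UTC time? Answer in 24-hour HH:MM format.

00:00

Jorion Republic stays on UTC+10:30 all year.
10:30 local − 10h30m = 00:00 UTC.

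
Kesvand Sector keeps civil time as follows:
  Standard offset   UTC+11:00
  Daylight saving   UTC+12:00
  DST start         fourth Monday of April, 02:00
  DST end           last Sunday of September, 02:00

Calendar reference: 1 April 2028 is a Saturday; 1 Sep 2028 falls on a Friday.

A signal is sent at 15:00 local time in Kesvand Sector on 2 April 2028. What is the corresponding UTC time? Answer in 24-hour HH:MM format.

04:00

1 April 2028 is a Saturday, so the first Monday is April 3 and the fourth is April 24.
1 September 2028 is a Friday, so Sundays fall on 3, 10, 17, 24; the last is September 24.
2 April 2028 does not fall between 24 April and 24 September, so daylight saving is not in effect and Kesvand Sector is at UTC+11:00.
15:00 local − 11h = 04:00 UTC.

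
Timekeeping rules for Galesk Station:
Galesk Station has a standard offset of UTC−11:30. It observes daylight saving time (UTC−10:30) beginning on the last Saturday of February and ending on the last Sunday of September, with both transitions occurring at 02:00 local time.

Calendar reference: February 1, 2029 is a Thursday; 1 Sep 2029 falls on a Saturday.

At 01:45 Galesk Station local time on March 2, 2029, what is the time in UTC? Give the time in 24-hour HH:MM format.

12:15

1 February 2029 is a Thursday, so Saturdays fall on 3, 10, 17, 24; the last is February 24.
1 September 2029 is a Saturday, so Sundays fall on 2, 9, 16, 23, 30; the last is September 30.
March 2, 2029 lies within the daylight-saving period (24 February – 30 September), so Galesk Station is on daylight time, UTC−10:30.
01:45 local + 10h30m = 12:15 UTC.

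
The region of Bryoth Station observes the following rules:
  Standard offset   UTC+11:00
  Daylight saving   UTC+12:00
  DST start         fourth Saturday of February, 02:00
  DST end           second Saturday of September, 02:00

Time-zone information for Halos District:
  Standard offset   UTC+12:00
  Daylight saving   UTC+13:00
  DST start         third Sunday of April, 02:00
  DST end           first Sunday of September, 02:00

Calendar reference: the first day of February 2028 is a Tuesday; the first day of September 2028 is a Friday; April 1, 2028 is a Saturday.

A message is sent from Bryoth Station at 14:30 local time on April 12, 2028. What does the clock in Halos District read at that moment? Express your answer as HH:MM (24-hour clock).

14:30

1 February 2028 is a Tuesday, so the first Saturday is February 5 and the fourth is February 26.
1 September 2028 is a Friday, so the first Saturday is September 2 and the second is September 9.
April 12, 2028 falls between 26 February and 9 September, so daylight saving is in effect and Bryoth Station is at UTC+12:00.
14:30 Bryoth Station − 12h = 02:30 UTC.
1 April 2028 is a Saturday, so the first Sunday is April 2 and the third is April 16.
1 September 2028 is a Friday, so the first Sunday is September 3.
At the standard offset (UTC+12:00), 02:30 UTC + 12h = 14:30 Halos District standard time.
The standard-time date in Halos District, April 12, 2028, does not fall between 16 April and 3 September, so daylight saving is not in effect and Halos District is at UTC+12:00.
02:30 UTC + 12h = 14:30 Halos District.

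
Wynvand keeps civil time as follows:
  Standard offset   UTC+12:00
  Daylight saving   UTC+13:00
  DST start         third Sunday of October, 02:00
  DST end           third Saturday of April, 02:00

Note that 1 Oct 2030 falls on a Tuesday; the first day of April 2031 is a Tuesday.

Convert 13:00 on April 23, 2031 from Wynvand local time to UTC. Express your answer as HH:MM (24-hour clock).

01:00

1 October 2030 is a Tuesday, so the first Sunday is October 6 and the third is October 20.
1 April 2031 is a Tuesday, so the first Saturday is April 5 and the third is April 19.
Daylight saving runs 20 October 2030 – 19 April 2031; April 23, 2031 is outside that window, so Wynvand is on standard time at UTC+12:00.
13:00 local − 12h = 01:00 UTC.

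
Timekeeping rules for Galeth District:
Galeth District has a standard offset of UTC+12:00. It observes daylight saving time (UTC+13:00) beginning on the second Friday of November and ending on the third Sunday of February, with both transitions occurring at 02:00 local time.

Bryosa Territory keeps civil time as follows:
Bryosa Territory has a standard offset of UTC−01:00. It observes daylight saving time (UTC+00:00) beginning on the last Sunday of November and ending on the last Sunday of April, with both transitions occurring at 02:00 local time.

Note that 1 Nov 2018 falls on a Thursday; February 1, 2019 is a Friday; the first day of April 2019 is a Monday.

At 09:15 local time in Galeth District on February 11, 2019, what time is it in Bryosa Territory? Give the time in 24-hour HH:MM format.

1 November 2018 is a Thursday, so the first Friday is November 2 and the second is November 9.
1 February 2019 is a Friday, so the first Sunday is February 3 and the third is February 17.
Daylight saving runs 9 November 2018 – 17 February 2019; February 11, 2019 is inside that window, so Galeth District is at UTC+13:00.
09:15 Galeth District − 13h = 20:15 UTC (rolling into the previous day, 10 February 2019).
1 November 2018 is a Thursday, so Sundays fall on 4, 11, 18, 25; the last is November 25.
1 April 2019 is a Monday, so Sundays fall on 7, 14, 21, 28; the last is April 28.
At the standard offset (UTC−01:00), 20:15 UTC − 1h = 19:15 Bryosa Territory standard time.
Daylight saving runs 25 November 2018 – 28 April 2019; the standard-time date in Bryosa Territory, February 10, 2019, is inside that window, so Bryosa Territory is at UTC+00:00.
20:15 UTC + 0h = 20:15 Bryosa Territory.

20:15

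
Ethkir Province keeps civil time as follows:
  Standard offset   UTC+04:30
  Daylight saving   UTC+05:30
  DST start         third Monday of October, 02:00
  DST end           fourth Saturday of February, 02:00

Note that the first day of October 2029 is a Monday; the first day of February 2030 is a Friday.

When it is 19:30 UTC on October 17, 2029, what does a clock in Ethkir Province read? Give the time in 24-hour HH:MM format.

1 October 2029 is a Monday, so the first Monday is October 1 and the third is October 15.
1 February 2030 is a Friday, so the first Saturday is February 2 and the fourth is February 23.
At the standard offset (UTC+04:30), 19:30 UTC + 4h30m = 00:00 Ethkir Province standard time (rolling into the next day, 18 October 2029).
Daylight saving runs 15 October 2029 – 23 February 2030; the standard-time date in Ethkir Province, October 18, 2029, is inside that window, so Ethkir Province is at UTC+05:30.
19:30 UTC + 5h30m = 01:00 local (rolling into the next day, 18 October 2029).

01:00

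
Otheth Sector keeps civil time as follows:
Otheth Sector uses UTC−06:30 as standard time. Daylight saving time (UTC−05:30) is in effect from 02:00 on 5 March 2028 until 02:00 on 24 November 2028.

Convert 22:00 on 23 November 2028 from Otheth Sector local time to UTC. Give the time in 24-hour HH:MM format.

03:30

23 November 2028 falls between 5 March and 24 November, so daylight saving is in effect and Otheth Sector is at UTC−05:30.
22:00 local + 5h30m = 03:30 UTC (rolling into the next day, 24 November 2028).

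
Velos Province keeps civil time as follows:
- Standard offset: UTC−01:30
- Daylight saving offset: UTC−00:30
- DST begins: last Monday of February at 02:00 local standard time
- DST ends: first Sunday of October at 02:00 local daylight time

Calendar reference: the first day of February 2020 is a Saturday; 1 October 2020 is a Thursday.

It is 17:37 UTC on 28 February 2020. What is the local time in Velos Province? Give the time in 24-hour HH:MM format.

1 February 2020 is a Saturday, so Mondays fall on 3, 10, 17, 24; the last is February 24.
1 October 2020 is a Thursday, so the first Sunday is October 4.
At the standard offset (UTC−01:30), 17:37 UTC − 1h30m = 16:07 Velos Province standard time.
The standard-time date in Velos Province, 28 February 2020, lies within the daylight-saving period (24 February – 4 October), so Velos Province is on daylight time, UTC−00:30.
17:37 UTC − 0h30m = 17:07 local.

17:07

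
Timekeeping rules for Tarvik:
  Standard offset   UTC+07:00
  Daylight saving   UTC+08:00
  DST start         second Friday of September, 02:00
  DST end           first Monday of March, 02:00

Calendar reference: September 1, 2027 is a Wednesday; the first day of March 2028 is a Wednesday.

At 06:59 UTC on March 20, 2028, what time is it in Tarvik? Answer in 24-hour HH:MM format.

13:59

1 September 2027 is a Wednesday, so the first Friday is September 3 and the second is September 10.
1 March 2028 is a Wednesday, so the first Monday is March 6.
At the standard offset (UTC+07:00), 06:59 UTC + 7h = 13:59 Tarvik standard time.
The standard-time date in Tarvik, March 20, 2028, does not fall between 10 September 2027 and 6 March 2028, so daylight saving is not in effect and Tarvik is at UTC+07:00.
06:59 UTC + 7h = 13:59 local.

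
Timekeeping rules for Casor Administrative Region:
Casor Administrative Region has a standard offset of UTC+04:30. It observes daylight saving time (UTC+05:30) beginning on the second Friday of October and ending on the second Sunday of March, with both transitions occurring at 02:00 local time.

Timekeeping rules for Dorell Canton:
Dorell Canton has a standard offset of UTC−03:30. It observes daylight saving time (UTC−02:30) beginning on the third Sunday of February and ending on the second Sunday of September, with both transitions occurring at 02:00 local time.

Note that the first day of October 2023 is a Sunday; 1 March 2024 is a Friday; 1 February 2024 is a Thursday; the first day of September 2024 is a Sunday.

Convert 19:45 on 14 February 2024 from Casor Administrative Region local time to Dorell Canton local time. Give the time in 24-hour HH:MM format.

10:45

1 October 2023 is a Sunday, so the first Friday is October 6 and the second is October 13.
1 March 2024 is a Friday, so the first Sunday is March 3 and the second is March 10.
Daylight saving runs 13 October 2023 – 10 March 2024; 14 February 2024 is inside that window, so Casor Administrative Region is at UTC+05:30.
19:45 Casor Administrative Region − 5h30m = 14:15 UTC.
1 February 2024 is a Thursday, so the first Sunday is February 4 and the third is February 18.
1 September 2024 is a Sunday, so the first Sunday is September 1 and the second is September 8.
At the standard offset (UTC−03:30), 14:15 UTC − 3h30m = 10:45 Dorell Canton standard time.
Daylight saving runs 18 February – 8 September; the standard-time date in Dorell Canton, 14 February 2024, is outside that window, so Dorell Canton is on standard time at UTC−03:30.
14:15 UTC − 3h30m = 10:45 Dorell Canton.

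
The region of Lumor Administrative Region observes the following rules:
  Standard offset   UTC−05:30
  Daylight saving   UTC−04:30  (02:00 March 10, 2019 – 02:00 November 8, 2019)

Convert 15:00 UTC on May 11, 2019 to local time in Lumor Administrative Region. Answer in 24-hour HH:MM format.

10:30

At the standard offset (UTC−05:30), 15:00 UTC − 5h30m = 09:30 Lumor Administrative Region standard time.
The standard-time date in Lumor Administrative Region, May 11, 2019, lies within the daylight-saving period (10 March – 8 November), so Lumor Administrative Region is on daylight time, UTC−04:30.
15:00 UTC − 4h30m = 10:30 local.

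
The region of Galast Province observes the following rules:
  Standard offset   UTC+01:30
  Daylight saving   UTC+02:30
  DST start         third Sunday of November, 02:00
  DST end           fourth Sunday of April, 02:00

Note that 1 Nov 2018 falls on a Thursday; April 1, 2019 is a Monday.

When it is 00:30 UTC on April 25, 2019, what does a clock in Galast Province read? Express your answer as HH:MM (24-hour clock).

03:00

1 November 2018 is a Thursday, so the first Sunday is November 4 and the third is November 18.
1 April 2019 is a Monday, so the first Sunday is April 7 and the fourth is April 28.
At the standard offset (UTC+01:30), 00:30 UTC + 1h30m = 02:00 Galast Province standard time.
Daylight saving runs 18 November 2018 – 28 April 2019; the standard-time date in Galast Province, April 25, 2019, is inside that window, so Galast Province is at UTC+02:30.
00:30 UTC + 2h30m = 03:00 local.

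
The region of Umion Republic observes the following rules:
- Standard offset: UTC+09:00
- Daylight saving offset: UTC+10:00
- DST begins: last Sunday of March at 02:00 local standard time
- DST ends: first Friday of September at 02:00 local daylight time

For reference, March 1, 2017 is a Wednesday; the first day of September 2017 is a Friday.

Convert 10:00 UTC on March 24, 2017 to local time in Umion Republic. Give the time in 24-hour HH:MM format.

19:00

1 March 2017 is a Wednesday, so Sundays fall on 5, 12, 19, 26; the last is March 26.
1 September 2017 is a Friday, so the first Friday is September 1.
At the standard offset (UTC+09:00), 10:00 UTC + 9h = 19:00 Umion Republic standard time.
Daylight saving runs 26 March – 1 September; the standard-time date in Umion Republic, March 24, 2017, is outside that window, so Umion Republic is on standard time at UTC+09:00.
10:00 UTC + 9h = 19:00 local.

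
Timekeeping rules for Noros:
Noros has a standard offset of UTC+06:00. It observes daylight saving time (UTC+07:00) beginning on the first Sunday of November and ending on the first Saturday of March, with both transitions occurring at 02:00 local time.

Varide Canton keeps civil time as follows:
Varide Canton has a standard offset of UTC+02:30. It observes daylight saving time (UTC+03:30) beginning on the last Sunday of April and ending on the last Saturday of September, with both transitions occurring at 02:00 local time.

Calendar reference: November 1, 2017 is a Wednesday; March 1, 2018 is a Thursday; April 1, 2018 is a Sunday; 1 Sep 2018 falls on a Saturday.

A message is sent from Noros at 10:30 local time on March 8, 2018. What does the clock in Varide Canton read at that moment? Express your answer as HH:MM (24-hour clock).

1 November 2017 is a Wednesday, so the first Sunday is November 5.
1 March 2018 is a Thursday, so the first Saturday is March 3.
March 8, 2018 is outside the daylight-saving period (5 November 2017 – 3 March 2018), so Noros is on standard time, UTC+06:00.
10:30 Noros − 6h = 04:30 UTC.
1 April 2018 is a Sunday, so Sundays fall on 1, 8, 15, 22, 29; the last is April 29.
1 September 2018 is a Saturday, so Saturdays fall on 1, 8, 15, 22, 29; the last is September 29.
At the standard offset (UTC+02:30), 04:30 UTC + 2h30m = 07:00 Varide Canton standard time.
The standard-time date in Varide Canton, March 8, 2018, does not fall between 29 April and 29 September, so daylight saving is not in effect and Varide Canton is at UTC+02:30.
04:30 UTC + 2h30m = 07:00 Varide Canton.

07:00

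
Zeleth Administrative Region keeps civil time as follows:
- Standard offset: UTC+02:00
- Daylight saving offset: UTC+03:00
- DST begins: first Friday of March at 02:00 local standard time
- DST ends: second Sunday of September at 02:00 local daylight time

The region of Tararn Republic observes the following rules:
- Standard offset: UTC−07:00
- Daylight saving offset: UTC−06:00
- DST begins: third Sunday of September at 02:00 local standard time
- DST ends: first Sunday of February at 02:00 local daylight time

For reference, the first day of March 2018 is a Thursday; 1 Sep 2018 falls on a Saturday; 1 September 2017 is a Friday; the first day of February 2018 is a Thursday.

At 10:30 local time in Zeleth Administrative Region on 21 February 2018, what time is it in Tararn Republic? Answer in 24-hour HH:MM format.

01:30

1 March 2018 is a Thursday, so the first Friday is March 2.
1 September 2018 is a Saturday, so the first Sunday is September 2 and the second is September 9.
21 February 2018 does not fall between 2 March and 9 September, so daylight saving is not in effect and Zeleth Administrative Region is at UTC+02:00.
10:30 Zeleth Administrative Region − 2h = 08:30 UTC.
1 September 2017 is a Friday, so the first Sunday is September 3 and the third is September 17.
1 February 2018 is a Thursday, so the first Sunday is February 4.
At the standard offset (UTC−07:00), 08:30 UTC − 7h = 01:30 Tararn Republic standard time.
The standard-time date in Tararn Republic, 21 February 2018, is outside the daylight-saving period (17 September 2017 – 4 February 2018), so Tararn Republic is on standard time, UTC−07:00.
08:30 UTC − 7h = 01:30 Tararn Republic.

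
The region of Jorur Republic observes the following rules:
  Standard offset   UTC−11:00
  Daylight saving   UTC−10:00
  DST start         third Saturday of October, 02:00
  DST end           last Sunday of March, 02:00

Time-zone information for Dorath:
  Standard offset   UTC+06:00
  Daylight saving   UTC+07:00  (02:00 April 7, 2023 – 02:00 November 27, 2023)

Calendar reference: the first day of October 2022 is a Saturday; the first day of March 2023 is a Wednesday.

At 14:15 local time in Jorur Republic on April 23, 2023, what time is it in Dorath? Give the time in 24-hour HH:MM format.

1 October 2022 is a Saturday, so the first Saturday is October 1 and the third is October 15.
1 March 2023 is a Wednesday, so Sundays fall on 5, 12, 19, 26; the last is March 26.
April 23, 2023 is outside the daylight-saving period (15 October 2022 – 26 March 2023), so Jorur Republic is on standard time, UTC−11:00.
14:15 Jorur Republic + 11h = 01:15 UTC (rolling into the next day, 24 April 2023).
At the standard offset (UTC+06:00), 01:15 UTC + 6h = 07:15 Dorath standard time.
The standard-time date in Dorath, April 24, 2023, lies within the daylight-saving period (7 April – 27 November), so Dorath is on daylight time, UTC+07:00.
01:15 UTC + 7h = 08:15 Dorath.

08:15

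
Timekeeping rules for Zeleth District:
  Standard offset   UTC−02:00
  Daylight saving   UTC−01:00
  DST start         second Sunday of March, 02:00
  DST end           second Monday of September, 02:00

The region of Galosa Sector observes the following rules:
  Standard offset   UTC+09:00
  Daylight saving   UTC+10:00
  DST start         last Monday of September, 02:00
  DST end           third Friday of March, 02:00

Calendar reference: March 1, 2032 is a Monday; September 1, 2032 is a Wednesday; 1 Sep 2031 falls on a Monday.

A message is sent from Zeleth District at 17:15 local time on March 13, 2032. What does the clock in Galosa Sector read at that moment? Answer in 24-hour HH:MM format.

05:15

1 March 2032 is a Monday, so the first Sunday is March 7 and the second is March 14.
1 September 2032 is a Wednesday, so the first Monday is September 6 and the second is September 13.
March 13, 2032 does not fall between 14 March and 13 September, so daylight saving is not in effect and Zeleth District is at UTC−02:00.
17:15 Zeleth District + 2h = 19:15 UTC.
1 September 2031 is a Monday, so Mondays fall on 1, 8, 15, 22, 29; the last is September 29.
1 March 2032 is a Monday, so the first Friday is March 5 and the third is March 19.
At the standard offset (UTC+09:00), 19:15 UTC + 9h = 04:15 Galosa Sector standard time (rolling into the next day, 14 March 2032).
The standard-time date in Galosa Sector, March 14, 2032, falls between 29 September 2031 and 19 March 2032, so daylight saving is in effect and Galosa Sector is at UTC+10:00.
19:15 UTC + 10h = 05:15 Galosa Sector (rolling into the next day, 14 March 2032).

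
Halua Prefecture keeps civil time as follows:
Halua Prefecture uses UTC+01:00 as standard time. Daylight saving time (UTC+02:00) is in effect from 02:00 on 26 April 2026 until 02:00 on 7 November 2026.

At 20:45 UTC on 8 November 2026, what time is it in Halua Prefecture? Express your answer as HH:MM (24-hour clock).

21:45

At the standard offset (UTC+01:00), 20:45 UTC + 1h = 21:45 Halua Prefecture standard time.
Daylight saving runs 26 April – 7 November; the standard-time date in Halua Prefecture, 8 November 2026, is outside that window, so Halua Prefecture is on standard time at UTC+01:00.
20:45 UTC + 1h = 21:45 local.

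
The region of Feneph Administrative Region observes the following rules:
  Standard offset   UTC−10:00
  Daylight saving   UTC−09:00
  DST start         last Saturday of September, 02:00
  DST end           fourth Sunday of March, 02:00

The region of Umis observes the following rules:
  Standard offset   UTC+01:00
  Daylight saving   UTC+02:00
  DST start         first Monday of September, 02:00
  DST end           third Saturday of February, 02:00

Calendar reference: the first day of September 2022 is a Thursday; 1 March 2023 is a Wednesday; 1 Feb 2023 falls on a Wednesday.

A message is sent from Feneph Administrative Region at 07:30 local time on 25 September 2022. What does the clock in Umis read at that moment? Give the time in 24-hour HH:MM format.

18:30

1 September 2022 is a Thursday, so Saturdays fall on 3, 10, 17, 24; the last is September 24.
1 March 2023 is a Wednesday, so the first Sunday is March 5 and the fourth is March 26.
Daylight saving runs 24 September 2022 – 26 March 2023; 25 September 2022 is inside that window, so Feneph Administrative Region is at UTC−09:00.
07:30 Feneph Administrative Region + 9h = 16:30 UTC.
1 September 2022 is a Thursday, so the first Monday is September 5.
1 February 2023 is a Wednesday, so the first Saturday is February 4 and the third is February 18.
At the standard offset (UTC+01:00), 16:30 UTC + 1h = 17:30 Umis standard time.
The standard-time date in Umis, 25 September 2022, falls between 5 September 2022 and 18 February 2023, so daylight saving is in effect and Umis is at UTC+02:00.
16:30 UTC + 2h = 18:30 Umis.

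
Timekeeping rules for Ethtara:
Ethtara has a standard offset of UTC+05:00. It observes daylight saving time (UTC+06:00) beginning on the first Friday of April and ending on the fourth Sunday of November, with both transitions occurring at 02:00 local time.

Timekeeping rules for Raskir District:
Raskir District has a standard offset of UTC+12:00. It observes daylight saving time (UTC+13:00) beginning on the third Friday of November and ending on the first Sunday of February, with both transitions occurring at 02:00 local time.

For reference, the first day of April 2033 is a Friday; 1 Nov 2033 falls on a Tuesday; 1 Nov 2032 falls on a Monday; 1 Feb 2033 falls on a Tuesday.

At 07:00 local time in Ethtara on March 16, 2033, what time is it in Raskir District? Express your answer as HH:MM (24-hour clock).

1 April 2033 is a Friday, so the first Friday is April 1.
1 November 2033 is a Tuesday, so the first Sunday is November 6 and the fourth is November 27.
March 16, 2033 is outside the daylight-saving period (1 April – 27 November), so Ethtara is on standard time, UTC+05:00.
07:00 Ethtara − 5h = 02:00 UTC.
1 November 2032 is a Monday, so the first Friday is November 5 and the third is November 19.
1 February 2033 is a Tuesday, so the first Sunday is February 6.
At the standard offset (UTC+12:00), 02:00 UTC + 12h = 14:00 Raskir District standard time.
The standard-time date in Raskir District, March 16, 2033, does not fall between 19 November 2032 and 6 February 2033, so daylight saving is not in effect and Raskir District is at UTC+12:00.
02:00 UTC + 12h = 14:00 Raskir District.

14:00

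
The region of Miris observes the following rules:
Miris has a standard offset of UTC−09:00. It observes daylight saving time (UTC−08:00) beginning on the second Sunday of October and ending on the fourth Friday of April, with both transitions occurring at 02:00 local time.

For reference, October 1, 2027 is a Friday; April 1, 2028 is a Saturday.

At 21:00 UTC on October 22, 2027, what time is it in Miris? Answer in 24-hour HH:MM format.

1 October 2027 is a Friday, so the first Sunday is October 3 and the second is October 10.
1 April 2028 is a Saturday, so the first Friday is April 7 and the fourth is April 28.
At the standard offset (UTC−09:00), 21:00 UTC − 9h = 12:00 Miris standard time.
Daylight saving runs 10 October 2027 – 28 April 2028; the standard-time date in Miris, October 22, 2027, is inside that window, so Miris is at UTC−08:00.
21:00 UTC − 8h = 13:00 local.

13:00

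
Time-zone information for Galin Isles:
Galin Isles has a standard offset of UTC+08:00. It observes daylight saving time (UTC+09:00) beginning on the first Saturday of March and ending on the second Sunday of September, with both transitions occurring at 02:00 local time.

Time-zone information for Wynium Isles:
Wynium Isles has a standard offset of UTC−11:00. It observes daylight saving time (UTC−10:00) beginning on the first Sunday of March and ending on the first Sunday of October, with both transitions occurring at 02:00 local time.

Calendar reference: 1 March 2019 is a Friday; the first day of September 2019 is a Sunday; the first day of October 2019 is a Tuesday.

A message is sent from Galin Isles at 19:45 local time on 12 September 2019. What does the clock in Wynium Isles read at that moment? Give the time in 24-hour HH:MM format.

01:45

1 March 2019 is a Friday, so the first Saturday is March 2.
1 September 2019 is a Sunday, so the first Sunday is September 1 and the second is September 8.
12 September 2019 does not fall between 2 March and 8 September, so daylight saving is not in effect and Galin Isles is at UTC+08:00.
19:45 Galin Isles − 8h = 11:45 UTC.
1 March 2019 is a Friday, so the first Sunday is March 3.
1 October 2019 is a Tuesday, so the first Sunday is October 6.
At the standard offset (UTC−11:00), 11:45 UTC − 11h = 00:45 Wynium Isles standard time.
The standard-time date in Wynium Isles, 12 September 2019, falls between 3 March and 6 October, so daylight saving is in effect and Wynium Isles is at UTC−10:00.
11:45 UTC − 10h = 01:45 Wynium Isles.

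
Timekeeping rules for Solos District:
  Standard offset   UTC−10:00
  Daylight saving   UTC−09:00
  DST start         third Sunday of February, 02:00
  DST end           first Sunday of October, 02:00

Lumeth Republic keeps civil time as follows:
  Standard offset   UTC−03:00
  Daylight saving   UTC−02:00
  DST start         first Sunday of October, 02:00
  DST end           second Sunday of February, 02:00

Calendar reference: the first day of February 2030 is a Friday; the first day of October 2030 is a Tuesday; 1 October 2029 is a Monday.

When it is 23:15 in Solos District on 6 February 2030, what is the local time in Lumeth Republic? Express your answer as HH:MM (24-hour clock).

07:15

1 February 2030 is a Friday, so the first Sunday is February 3 and the third is February 17.
1 October 2030 is a Tuesday, so the first Sunday is October 6.
6 February 2030 is outside the daylight-saving period (17 February – 6 October), so Solos District is on standard time, UTC−10:00.
23:15 Solos District + 10h = 09:15 UTC (rolling into the next day, 7 February 2030).
1 October 2029 is a Monday, so the first Sunday is October 7.
1 February 2030 is a Friday, so the first Sunday is February 3 and the second is February 10.
At the standard offset (UTC−03:00), 09:15 UTC − 3h = 06:15 Lumeth Republic standard time.
Daylight saving runs 7 October 2029 – 10 February 2030; the standard-time date in Lumeth Republic, 7 February 2030, is inside that window, so Lumeth Republic is at UTC−02:00.
09:15 UTC − 2h = 07:15 Lumeth Republic.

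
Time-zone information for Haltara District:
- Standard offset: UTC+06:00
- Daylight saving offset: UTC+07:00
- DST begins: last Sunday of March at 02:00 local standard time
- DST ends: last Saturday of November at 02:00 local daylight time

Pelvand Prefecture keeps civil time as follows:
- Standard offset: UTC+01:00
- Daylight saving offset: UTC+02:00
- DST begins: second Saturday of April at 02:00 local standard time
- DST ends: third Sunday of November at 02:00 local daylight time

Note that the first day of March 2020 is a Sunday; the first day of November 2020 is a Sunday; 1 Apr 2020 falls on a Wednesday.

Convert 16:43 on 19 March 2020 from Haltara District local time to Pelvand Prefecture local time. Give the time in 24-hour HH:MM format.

11:43

1 March 2020 is a Sunday, so Sundays fall on 1, 8, 15, 22, 29; the last is March 29.
1 November 2020 is a Sunday, so Saturdays fall on 7, 14, 21, 28; the last is November 28.
19 March 2020 is outside the daylight-saving period (29 March – 28 November), so Haltara District is on standard time, UTC+06:00.
16:43 Haltara District − 6h = 10:43 UTC.
1 April 2020 is a Wednesday, so the first Saturday is April 4 and the second is April 11.
1 November 2020 is a Sunday, so the first Sunday is November 1 and the third is November 15.
At the standard offset (UTC+01:00), 10:43 UTC + 1h = 11:43 Pelvand Prefecture standard time.
Daylight saving runs 11 April – 15 November; the standard-time date in Pelvand Prefecture, 19 March 2020, is outside that window, so Pelvand Prefecture is on standard time at UTC+01:00.
10:43 UTC + 1h = 11:43 Pelvand Prefecture.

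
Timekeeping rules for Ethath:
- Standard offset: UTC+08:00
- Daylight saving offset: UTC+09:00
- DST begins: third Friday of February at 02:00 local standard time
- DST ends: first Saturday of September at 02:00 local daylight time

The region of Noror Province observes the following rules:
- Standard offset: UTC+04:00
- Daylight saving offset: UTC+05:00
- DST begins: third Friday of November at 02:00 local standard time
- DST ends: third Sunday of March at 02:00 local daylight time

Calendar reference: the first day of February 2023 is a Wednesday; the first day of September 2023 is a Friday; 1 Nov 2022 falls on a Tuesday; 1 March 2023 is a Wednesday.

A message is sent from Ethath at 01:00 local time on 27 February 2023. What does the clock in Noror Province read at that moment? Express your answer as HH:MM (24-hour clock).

1 February 2023 is a Wednesday, so the first Friday is February 3 and the third is February 17.
1 September 2023 is a Friday, so the first Saturday is September 2.
27 February 2023 falls between 17 February and 2 September, so daylight saving is in effect and Ethath is at UTC+09:00.
01:00 Ethath − 9h = 16:00 UTC (rolling into the previous day, 26 February 2023).
1 November 2022 is a Tuesday, so the first Friday is November 4 and the third is November 18.
1 March 2023 is a Wednesday, so the first Sunday is March 5 and the third is March 19.
At the standard offset (UTC+04:00), 16:00 UTC + 4h = 20:00 Noror Province standard time.
Daylight saving runs 18 November 2022 – 19 March 2023; the standard-time date in Noror Province, 26 February 2023, is inside that window, so Noror Province is at UTC+05:00.
16:00 UTC + 5h = 21:00 Noror Province.

21:00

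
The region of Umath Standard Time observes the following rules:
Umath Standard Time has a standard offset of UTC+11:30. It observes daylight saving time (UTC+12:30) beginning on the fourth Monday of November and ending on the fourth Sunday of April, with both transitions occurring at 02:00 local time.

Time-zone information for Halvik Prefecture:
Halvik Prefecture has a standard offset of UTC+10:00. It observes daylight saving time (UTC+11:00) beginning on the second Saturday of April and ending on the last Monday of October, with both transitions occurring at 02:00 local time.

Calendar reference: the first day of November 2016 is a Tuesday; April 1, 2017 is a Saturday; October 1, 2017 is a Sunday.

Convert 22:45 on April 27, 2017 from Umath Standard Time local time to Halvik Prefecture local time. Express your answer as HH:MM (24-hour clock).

1 November 2016 is a Tuesday, so the first Monday is November 7 and the fourth is November 28.
1 April 2017 is a Saturday, so the first Sunday is April 2 and the fourth is April 23.
April 27, 2017 is outside the daylight-saving period (28 November 2016 – 23 April 2017), so Umath Standard Time is on standard time, UTC+11:30.
22:45 Umath Standard Time − 11h30m = 11:15 UTC.
1 April 2017 is a Saturday, so the first Saturday is April 1 and the second is April 8.
1 October 2017 is a Sunday, so Mondays fall on 2, 9, 16, 23, 30; the last is October 30.
At the standard offset (UTC+10:00), 11:15 UTC + 10h = 21:15 Halvik Prefecture standard time.
Daylight saving runs 8 April – 30 October; the standard-time date in Halvik Prefecture, April 27, 2017, is inside that window, so Halvik Prefecture is at UTC+11:00.
11:15 UTC + 11h = 22:15 Halvik Prefecture.

22:15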